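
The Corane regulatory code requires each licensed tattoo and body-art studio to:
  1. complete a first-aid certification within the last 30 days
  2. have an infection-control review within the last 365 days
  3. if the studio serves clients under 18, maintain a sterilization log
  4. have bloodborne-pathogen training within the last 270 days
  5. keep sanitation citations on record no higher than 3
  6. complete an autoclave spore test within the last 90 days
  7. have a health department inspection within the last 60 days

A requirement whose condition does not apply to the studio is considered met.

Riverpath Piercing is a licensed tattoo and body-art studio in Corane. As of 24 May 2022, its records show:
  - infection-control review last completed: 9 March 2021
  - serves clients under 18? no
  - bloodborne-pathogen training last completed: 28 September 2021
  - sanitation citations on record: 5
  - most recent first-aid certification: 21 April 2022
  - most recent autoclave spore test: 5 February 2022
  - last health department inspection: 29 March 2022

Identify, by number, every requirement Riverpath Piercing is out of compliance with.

1, 2, 5, 6

1. first-aid certification 33 days ago vs limit 30 → not met
2. infection-control review 441 days ago vs limit 365 → not met
3. condition 'serves clients under 18' does not hold → requirement n/a → met
4. bloodborne-pathogen training 238 days ago vs limit 270 → met
5. sanitation citations on record 5 > 3 → not met
6. autoclave spore test 108 days ago vs limit 90 → not met
7. health department inspection 56 days ago vs limit 60 → met
Not met: 1, 2, 5, 6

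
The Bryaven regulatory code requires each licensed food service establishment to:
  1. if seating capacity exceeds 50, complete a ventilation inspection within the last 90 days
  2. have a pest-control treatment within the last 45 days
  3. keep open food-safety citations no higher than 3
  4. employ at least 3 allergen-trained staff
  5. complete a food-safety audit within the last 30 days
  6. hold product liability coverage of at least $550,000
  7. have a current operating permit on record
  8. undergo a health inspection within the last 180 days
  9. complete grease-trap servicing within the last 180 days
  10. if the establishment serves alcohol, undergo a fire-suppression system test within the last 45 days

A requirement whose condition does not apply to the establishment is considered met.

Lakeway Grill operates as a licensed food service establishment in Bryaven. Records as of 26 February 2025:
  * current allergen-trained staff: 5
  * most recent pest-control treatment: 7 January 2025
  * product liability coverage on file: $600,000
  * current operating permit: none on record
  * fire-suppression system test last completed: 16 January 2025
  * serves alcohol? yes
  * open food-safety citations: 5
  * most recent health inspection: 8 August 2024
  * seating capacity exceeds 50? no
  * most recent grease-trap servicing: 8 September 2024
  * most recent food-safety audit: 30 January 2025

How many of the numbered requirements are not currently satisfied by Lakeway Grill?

1. condition 'seating capacity exceeds 50' does not hold → requirement n/a → met
2. pest-control treatment 50 days ago vs limit 45 → not met
3. open food-safety citations 5 > 3 → not met
4. allergen-trained staff 5 ≥ 3 → met
5. food-safety audit 27 days ago vs limit 30 → met
6. product liability coverage $600,000 ≥ $550,000 → met
7. current operating permit absent → not met
8. health inspection 202 days ago vs limit 180 → not met
9. grease-trap servicing 171 days ago vs limit 180 → met
10. condition 'serves alcohol' holds; fire-suppression system test 41 days ago vs limit 45 → met
Not met: 4 of 10

4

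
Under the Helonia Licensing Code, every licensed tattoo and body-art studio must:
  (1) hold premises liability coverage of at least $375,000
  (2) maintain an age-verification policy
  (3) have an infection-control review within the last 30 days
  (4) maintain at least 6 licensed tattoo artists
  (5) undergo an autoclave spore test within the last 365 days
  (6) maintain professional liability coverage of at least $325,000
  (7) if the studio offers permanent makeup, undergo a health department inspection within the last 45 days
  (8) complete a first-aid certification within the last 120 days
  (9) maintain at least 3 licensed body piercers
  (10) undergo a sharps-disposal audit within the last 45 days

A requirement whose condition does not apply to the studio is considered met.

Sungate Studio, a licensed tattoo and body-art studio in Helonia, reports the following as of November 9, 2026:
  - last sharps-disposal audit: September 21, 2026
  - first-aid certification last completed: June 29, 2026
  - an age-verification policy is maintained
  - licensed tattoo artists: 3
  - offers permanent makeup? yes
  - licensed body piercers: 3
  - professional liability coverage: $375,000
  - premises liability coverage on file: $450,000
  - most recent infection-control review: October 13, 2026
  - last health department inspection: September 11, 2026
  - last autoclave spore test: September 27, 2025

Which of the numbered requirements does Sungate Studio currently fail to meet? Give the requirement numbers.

1. premises liability coverage $450,000 ≥ $375,000 → met
2. age-verification policy present → met
3. infection-control review 27 days ago vs limit 30 → met
4. licensed tattoo artists 3 < 6 → not met
5. autoclave spore test 408 days ago vs limit 365 → not met
6. professional liability coverage $375,000 ≥ $325,000 → met
7. condition 'offers permanent makeup' holds; health department inspection 59 days ago vs limit 45 → not met
8. first-aid certification 133 days ago vs limit 120 → not met
9. licensed body piercers 3 ≥ 3 → met
10. sharps-disposal audit 49 days ago vs limit 45 → not met
Not met: 4, 5, 7, 8, 10

4, 5, 7, 8, 10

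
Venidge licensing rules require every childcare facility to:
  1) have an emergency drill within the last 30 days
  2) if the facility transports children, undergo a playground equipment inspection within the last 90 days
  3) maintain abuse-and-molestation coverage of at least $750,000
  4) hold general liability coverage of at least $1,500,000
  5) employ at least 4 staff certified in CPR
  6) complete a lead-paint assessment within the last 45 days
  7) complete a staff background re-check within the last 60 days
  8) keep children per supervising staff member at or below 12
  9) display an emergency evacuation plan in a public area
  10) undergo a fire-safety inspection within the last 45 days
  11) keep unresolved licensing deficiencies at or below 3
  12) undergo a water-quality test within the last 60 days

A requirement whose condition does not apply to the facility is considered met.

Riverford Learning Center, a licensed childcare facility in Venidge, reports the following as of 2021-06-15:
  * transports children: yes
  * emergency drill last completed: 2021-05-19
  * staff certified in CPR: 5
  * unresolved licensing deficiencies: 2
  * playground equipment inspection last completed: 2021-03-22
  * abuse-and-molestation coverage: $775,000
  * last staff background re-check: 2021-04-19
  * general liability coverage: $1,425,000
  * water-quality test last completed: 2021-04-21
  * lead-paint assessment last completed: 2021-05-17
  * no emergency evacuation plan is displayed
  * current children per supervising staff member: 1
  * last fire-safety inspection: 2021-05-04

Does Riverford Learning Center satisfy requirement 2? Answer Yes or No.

2. condition 'transports children' holds; playground equipment inspection 85 days ago vs limit 90 → met

Yes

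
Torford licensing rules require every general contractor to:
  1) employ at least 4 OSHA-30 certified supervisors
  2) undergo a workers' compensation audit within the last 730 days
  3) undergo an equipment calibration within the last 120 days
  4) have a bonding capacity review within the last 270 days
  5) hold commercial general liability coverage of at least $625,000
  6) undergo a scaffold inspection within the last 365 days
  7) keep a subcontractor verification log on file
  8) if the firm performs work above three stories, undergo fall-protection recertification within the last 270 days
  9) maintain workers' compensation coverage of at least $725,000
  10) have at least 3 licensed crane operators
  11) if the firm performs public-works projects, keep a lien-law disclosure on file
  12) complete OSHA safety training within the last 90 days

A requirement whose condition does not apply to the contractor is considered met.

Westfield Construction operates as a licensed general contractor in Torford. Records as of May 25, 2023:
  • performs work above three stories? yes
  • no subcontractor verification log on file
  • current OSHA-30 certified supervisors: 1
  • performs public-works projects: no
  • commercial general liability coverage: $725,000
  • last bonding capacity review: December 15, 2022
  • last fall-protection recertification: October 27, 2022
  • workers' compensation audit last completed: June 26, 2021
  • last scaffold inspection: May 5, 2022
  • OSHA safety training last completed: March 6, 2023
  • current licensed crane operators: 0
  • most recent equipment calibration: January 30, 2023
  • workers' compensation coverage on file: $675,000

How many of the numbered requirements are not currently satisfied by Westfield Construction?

1. OSHA-30 certified supervisors 1 < 4 → not met
2. workers' compensation audit 698 days ago vs limit 730 → met
3. equipment calibration 115 days ago vs limit 120 → met
4. bonding capacity review 161 days ago vs limit 270 → met
5. commercial general liability coverage $725,000 ≥ $625,000 → met
6. scaffold inspection 385 days ago vs limit 365 → not met
7. subcontractor verification log absent → not met
8. condition 'performs work above three stories' holds; fall-protection recertification 210 days ago vs limit 270 → met
9. workers' compensation coverage $675,000 < $725,000 → not met
10. licensed crane operators 0 < 3 → not met
11. condition 'performs public-works projects' does not hold → requirement n/a → met
12. OSHA safety training 80 days ago vs limit 90 → met
Not met: 5 of 12

5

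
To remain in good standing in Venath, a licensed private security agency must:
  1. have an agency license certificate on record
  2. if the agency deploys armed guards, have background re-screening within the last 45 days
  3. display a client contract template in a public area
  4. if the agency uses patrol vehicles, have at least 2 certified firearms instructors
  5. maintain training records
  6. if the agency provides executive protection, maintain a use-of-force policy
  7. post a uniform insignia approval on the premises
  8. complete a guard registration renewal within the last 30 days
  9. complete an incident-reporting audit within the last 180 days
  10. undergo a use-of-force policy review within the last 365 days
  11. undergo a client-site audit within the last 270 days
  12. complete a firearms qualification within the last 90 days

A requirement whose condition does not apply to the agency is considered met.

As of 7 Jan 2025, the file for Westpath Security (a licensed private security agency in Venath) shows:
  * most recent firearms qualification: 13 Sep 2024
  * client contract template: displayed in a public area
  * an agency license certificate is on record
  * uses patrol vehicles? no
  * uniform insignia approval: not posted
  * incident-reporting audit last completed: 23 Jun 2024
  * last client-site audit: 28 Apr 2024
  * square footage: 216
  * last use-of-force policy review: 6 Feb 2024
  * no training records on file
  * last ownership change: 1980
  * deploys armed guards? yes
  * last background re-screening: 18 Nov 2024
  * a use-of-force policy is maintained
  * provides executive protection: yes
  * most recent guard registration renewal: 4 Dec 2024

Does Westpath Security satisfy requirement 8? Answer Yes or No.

8. guard registration renewal 34 days ago vs limit 30 → not met

No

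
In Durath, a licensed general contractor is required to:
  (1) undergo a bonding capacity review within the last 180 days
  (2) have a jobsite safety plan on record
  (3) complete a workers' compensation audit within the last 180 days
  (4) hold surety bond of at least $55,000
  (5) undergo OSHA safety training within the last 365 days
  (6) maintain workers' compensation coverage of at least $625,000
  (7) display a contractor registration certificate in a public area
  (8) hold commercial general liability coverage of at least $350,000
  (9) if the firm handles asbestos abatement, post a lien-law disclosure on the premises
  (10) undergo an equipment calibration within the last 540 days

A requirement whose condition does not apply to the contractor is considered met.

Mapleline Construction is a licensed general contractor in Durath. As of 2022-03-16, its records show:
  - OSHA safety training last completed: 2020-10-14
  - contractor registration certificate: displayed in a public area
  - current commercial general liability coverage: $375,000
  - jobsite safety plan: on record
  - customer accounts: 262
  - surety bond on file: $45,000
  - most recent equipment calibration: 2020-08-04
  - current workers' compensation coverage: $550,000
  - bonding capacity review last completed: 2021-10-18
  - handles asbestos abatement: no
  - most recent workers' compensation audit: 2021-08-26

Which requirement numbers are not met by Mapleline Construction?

1. bonding capacity review 149 days ago vs limit 180 → met
2. jobsite safety plan present → met
3. workers' compensation audit 202 days ago vs limit 180 → not met
4. surety bond $45,000 < $55,000 → not met
5. OSHA safety training 518 days ago vs limit 365 → not met
6. workers' compensation coverage $550,000 < $625,000 → not met
7. contractor registration certificate present → met
8. commercial general liability coverage $375,000 ≥ $350,000 → met
9. condition 'handles asbestos abatement' does not hold → requirement n/a → met
10. equipment calibration 589 days ago vs limit 540 → not met
Not met: 3, 4, 5, 6, 10

3, 4, 5, 6, 10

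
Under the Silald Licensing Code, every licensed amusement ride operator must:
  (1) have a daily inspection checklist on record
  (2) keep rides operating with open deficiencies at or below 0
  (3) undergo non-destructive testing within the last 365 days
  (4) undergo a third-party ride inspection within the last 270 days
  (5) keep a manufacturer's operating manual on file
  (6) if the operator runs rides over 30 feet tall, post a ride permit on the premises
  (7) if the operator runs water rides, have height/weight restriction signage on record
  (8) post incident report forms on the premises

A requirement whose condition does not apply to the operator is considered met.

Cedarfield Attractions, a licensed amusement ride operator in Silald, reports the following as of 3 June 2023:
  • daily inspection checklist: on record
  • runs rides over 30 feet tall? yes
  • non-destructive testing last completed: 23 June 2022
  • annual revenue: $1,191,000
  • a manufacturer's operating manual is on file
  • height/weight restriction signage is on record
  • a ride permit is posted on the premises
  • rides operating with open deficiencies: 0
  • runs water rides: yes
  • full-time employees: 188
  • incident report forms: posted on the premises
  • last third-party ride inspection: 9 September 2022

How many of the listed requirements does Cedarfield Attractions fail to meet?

1. daily inspection checklist present → met
2. rides operating with open deficiencies 0 ≤ 0 → met
3. non-destructive testing 345 days ago vs limit 365 → met
4. third-party ride inspection 267 days ago vs limit 270 → met
5. manufacturer's operating manual present → met
6. condition 'runs rides over 30 feet tall' holds; ride permit present → met
7. condition 'runs water rides' holds; height/weight restriction signage present → met
8. incident report forms present → met
Not met: 0 of 8

0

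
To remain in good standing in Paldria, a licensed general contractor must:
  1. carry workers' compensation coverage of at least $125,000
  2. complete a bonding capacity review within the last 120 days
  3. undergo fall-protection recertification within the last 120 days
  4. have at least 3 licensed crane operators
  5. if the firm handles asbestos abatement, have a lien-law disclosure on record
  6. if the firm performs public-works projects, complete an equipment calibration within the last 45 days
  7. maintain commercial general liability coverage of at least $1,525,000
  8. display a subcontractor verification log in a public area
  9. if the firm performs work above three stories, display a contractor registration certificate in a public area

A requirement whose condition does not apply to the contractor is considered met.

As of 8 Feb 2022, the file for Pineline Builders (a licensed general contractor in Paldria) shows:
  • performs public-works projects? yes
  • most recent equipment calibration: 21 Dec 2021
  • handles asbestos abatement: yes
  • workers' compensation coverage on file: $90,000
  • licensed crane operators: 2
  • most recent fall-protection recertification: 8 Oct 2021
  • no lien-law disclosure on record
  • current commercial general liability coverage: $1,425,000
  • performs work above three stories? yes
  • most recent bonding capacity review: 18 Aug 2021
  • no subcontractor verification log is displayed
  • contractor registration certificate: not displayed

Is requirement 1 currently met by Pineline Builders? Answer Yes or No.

1. workers' compensation coverage $90,000 < $125,000 → not met

No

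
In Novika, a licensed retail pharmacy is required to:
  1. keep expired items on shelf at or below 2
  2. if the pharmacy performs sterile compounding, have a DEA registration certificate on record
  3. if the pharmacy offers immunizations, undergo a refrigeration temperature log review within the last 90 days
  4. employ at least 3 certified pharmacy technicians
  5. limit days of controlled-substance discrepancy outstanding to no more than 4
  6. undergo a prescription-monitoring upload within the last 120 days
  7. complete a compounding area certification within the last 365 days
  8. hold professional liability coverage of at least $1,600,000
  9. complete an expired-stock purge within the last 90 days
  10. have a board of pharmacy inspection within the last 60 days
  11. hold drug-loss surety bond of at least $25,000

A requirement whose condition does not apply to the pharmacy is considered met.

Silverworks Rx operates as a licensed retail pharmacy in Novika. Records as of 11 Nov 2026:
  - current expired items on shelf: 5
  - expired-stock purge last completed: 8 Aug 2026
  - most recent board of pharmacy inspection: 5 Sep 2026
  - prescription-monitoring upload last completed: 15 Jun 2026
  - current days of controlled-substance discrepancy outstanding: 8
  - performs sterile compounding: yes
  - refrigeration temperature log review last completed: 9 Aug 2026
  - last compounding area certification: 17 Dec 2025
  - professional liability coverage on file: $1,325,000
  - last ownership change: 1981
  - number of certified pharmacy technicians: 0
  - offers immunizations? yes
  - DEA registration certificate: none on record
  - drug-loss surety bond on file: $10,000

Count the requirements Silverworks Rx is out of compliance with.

10

1. expired items on shelf 5 > 2 → not met
2. condition 'performs sterile compounding' holds; DEA registration certificate absent → not met
3. condition 'offers immunizations' holds; refrigeration temperature log review 94 days ago vs limit 90 → not met
4. certified pharmacy technicians 0 < 3 → not met
5. days of controlled-substance discrepancy outstanding 8 > 4 → not met
6. prescription-monitoring upload 149 days ago vs limit 120 → not met
7. compounding area certification 329 days ago vs limit 365 → met
8. professional liability coverage $1,325,000 < $1,600,000 → not met
9. expired-stock purge 95 days ago vs limit 90 → not met
10. board of pharmacy inspection 67 days ago vs limit 60 → not met
11. drug-loss surety bond $10,000 < $25,000 → not met
Not met: 10 of 11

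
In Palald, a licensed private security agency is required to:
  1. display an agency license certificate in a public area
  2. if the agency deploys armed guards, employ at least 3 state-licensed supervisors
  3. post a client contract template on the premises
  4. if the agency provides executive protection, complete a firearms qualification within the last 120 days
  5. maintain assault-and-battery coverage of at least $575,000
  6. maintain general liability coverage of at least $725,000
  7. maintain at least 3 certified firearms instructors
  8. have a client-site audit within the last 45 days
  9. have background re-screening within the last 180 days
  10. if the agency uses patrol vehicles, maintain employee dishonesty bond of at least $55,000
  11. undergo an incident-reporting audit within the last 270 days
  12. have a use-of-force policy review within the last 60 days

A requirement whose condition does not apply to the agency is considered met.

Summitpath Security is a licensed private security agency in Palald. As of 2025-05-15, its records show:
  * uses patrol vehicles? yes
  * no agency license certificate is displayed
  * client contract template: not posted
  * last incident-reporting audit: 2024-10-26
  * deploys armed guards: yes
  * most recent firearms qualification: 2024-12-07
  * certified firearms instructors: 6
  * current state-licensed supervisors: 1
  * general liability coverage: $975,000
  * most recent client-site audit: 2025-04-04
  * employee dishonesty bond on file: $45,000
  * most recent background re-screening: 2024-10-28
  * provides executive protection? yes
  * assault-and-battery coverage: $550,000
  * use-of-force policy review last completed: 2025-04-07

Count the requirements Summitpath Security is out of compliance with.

1. agency license certificate absent → not met
2. condition 'deploys armed guards' holds; state-licensed supervisors 1 < 3 → not met
3. client contract template absent → not met
4. condition 'provides executive protection' holds; firearms qualification 159 days ago vs limit 120 → not met
5. assault-and-battery coverage $550,000 < $575,000 → not met
6. general liability coverage $975,000 ≥ $725,000 → met
7. certified firearms instructors 6 ≥ 3 → met
8. client-site audit 41 days ago vs limit 45 → met
9. background re-screening 199 days ago vs limit 180 → not met
10. condition 'uses patrol vehicles' holds; employee dishonesty bond $45,000 < $55,000 → not met
11. incident-reporting audit 201 days ago vs limit 270 → met
12. use-of-force policy review 38 days ago vs limit 60 → met
Not met: 7 of 12

7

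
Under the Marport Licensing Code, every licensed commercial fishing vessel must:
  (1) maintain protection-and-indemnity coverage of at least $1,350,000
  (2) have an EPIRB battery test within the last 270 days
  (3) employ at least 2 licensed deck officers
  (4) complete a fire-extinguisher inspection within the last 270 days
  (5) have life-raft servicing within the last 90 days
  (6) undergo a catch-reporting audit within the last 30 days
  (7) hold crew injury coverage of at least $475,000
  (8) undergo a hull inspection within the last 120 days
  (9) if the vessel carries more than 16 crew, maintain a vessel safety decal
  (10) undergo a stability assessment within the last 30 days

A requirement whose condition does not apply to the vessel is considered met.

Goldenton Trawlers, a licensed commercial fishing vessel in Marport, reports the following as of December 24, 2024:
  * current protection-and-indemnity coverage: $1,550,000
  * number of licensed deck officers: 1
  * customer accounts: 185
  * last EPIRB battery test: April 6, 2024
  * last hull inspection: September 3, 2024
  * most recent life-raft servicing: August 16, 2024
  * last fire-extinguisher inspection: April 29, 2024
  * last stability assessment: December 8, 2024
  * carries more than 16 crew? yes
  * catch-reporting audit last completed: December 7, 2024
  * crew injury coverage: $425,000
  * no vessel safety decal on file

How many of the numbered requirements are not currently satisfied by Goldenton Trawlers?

1. protection-and-indemnity coverage $1,550,000 ≥ $1,350,000 → met
2. EPIRB battery test 262 days ago vs limit 270 → met
3. licensed deck officers 1 < 2 → not met
4. fire-extinguisher inspection 239 days ago vs limit 270 → met
5. life-raft servicing 130 days ago vs limit 90 → not met
6. catch-reporting audit 17 days ago vs limit 30 → met
7. crew injury coverage $425,000 < $475,000 → not met
8. hull inspection 112 days ago vs limit 120 → met
9. condition 'carries more than 16 crew' holds; vessel safety decal absent → not met
10. stability assessment 16 days ago vs limit 30 → met
Not met: 4 of 10

4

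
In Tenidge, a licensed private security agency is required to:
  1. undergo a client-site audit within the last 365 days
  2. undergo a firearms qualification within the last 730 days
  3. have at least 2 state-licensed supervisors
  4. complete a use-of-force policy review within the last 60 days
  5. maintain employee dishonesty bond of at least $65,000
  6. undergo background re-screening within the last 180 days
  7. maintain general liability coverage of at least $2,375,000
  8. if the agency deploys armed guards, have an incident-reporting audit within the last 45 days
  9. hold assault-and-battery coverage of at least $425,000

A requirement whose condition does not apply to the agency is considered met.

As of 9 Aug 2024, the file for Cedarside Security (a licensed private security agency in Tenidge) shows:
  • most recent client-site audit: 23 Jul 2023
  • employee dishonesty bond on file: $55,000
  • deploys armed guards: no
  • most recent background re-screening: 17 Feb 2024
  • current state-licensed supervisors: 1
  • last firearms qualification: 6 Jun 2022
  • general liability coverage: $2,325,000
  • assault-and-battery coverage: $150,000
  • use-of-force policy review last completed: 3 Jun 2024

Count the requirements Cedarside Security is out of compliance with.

1. client-site audit 383 days ago vs limit 365 → not met
2. firearms qualification 795 days ago vs limit 730 → not met
3. state-licensed supervisors 1 < 2 → not met
4. use-of-force policy review 67 days ago vs limit 60 → not met
5. employee dishonesty bond $55,000 < $65,000 → not met
6. background re-screening 174 days ago vs limit 180 → met
7. general liability coverage $2,325,000 < $2,375,000 → not met
8. condition 'deploys armed guards' does not hold → requirement n/a → met
9. assault-and-battery coverage $150,000 < $425,000 → not met
Not met: 7 of 9

7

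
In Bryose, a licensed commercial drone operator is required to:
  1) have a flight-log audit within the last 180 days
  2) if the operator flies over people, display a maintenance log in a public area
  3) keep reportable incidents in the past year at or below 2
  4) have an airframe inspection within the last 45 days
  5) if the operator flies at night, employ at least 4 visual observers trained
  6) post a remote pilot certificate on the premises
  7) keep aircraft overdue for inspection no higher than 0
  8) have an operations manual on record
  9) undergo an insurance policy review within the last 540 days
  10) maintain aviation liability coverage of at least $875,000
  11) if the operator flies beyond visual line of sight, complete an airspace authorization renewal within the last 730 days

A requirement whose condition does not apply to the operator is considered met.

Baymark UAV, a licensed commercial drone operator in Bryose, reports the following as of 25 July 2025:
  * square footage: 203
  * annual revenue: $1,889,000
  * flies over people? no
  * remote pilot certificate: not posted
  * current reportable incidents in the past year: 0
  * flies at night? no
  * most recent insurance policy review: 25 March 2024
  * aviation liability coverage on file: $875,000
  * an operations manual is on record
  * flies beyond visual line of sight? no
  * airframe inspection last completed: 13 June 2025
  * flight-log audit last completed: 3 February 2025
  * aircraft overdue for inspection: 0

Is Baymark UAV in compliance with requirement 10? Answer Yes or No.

Yes

10. aviation liability coverage $875,000 ≥ $875,000 → met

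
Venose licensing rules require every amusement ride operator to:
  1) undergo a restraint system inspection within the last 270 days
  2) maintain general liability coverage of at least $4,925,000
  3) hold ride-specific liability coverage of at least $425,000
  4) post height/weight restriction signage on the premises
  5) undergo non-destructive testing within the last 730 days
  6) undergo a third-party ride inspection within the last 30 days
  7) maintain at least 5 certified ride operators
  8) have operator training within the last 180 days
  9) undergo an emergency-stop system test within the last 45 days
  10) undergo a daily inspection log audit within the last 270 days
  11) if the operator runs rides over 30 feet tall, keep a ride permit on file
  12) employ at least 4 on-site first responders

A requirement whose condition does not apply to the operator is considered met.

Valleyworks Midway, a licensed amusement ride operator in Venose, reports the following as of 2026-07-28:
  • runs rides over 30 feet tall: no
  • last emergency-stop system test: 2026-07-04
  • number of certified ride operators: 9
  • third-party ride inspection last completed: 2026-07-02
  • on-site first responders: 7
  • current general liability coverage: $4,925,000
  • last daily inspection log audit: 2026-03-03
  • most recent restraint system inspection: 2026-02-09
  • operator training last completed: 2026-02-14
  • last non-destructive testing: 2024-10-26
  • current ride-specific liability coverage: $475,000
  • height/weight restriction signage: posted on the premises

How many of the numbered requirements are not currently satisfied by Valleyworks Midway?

1. restraint system inspection 169 days ago vs limit 270 → met
2. general liability coverage $4,925,000 ≥ $4,925,000 → met
3. ride-specific liability coverage $475,000 ≥ $425,000 → met
4. height/weight restriction signage present → met
5. non-destructive testing 640 days ago vs limit 730 → met
6. third-party ride inspection 26 days ago vs limit 30 → met
7. certified ride operators 9 ≥ 5 → met
8. operator training 164 days ago vs limit 180 → met
9. emergency-stop system test 24 days ago vs limit 45 → met
10. daily inspection log audit 147 days ago vs limit 270 → met
11. condition 'runs rides over 30 feet tall' does not hold → requirement n/a → met
12. on-site first responders 7 ≥ 4 → met
Not met: 0 of 12

0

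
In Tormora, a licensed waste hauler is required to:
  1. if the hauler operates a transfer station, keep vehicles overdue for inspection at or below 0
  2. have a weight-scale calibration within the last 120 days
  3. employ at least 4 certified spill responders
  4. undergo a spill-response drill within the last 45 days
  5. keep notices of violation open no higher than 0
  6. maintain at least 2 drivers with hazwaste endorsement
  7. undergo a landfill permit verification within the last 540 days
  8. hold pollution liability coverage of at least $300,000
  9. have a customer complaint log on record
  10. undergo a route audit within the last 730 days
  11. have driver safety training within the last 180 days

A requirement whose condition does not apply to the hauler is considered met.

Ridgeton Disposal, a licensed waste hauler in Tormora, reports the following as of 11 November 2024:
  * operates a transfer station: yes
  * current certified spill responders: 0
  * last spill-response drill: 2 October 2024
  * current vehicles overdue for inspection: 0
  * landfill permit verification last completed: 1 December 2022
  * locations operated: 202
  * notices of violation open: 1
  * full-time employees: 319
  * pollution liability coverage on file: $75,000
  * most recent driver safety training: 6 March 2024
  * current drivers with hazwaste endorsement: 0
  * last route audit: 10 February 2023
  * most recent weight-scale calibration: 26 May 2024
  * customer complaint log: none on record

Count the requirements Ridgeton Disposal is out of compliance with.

8

1. condition 'operates a transfer station' holds; vehicles overdue for inspection 0 ≤ 0 → met
2. weight-scale calibration 169 days ago vs limit 120 → not met
3. certified spill responders 0 < 4 → not met
4. spill-response drill 40 days ago vs limit 45 → met
5. notices of violation open 1 > 0 → not met
6. drivers with hazwaste endorsement 0 < 2 → not met
7. landfill permit verification 711 days ago vs limit 540 → not met
8. pollution liability coverage $75,000 < $300,000 → not met
9. customer complaint log absent → not met
10. route audit 640 days ago vs limit 730 → met
11. driver safety training 250 days ago vs limit 180 → not met
Not met: 8 of 11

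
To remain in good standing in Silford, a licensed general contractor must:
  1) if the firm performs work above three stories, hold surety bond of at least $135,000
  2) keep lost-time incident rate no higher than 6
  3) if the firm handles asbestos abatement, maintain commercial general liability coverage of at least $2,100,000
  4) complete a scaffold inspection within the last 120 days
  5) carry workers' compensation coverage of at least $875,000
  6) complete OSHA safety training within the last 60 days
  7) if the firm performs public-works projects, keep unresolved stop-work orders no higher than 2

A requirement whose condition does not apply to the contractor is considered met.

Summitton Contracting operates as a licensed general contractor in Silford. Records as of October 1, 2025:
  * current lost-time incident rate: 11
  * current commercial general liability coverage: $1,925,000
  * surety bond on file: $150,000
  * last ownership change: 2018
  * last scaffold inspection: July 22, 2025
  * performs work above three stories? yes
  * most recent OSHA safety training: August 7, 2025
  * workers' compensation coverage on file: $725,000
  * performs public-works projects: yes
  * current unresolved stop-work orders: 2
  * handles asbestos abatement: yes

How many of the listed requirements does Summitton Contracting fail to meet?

1. condition 'performs work above three stories' holds; surety bond $150,000 ≥ $135,000 → met
2. lost-time incident rate 11 > 6 → not met
3. condition 'handles asbestos abatement' holds; commercial general liability coverage $1,925,000 < $2,100,000 → not met
4. scaffold inspection 71 days ago vs limit 120 → met
5. workers' compensation coverage $725,000 < $875,000 → not met
6. OSHA safety training 55 days ago vs limit 60 → met
7. condition 'performs public-works projects' holds; unresolved stop-work orders 2 ≤ 2 → met
Not met: 3 of 7

3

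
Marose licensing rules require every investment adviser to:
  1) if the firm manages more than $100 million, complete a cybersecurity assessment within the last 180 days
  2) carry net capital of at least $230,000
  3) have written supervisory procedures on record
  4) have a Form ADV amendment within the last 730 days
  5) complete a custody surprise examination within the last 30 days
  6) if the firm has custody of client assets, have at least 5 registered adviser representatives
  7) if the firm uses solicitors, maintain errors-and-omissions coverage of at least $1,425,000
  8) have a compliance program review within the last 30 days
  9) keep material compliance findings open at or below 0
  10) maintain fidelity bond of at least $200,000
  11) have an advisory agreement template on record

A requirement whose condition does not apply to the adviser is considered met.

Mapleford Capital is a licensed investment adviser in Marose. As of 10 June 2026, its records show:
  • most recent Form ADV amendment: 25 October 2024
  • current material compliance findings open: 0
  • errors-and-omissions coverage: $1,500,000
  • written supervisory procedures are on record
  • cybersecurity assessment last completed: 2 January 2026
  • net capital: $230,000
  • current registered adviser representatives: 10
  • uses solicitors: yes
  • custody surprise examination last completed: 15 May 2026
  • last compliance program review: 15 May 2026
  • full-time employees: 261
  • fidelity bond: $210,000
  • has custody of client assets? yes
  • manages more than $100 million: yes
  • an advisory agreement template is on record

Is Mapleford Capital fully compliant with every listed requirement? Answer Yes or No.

Yes

1. condition 'manages more than $100 million' holds; cybersecurity assessment 159 days ago vs limit 180 → met
2. net capital $230,000 ≥ $230,000 → met
3. written supervisory procedures present → met
4. Form ADV amendment 593 days ago vs limit 730 → met
5. custody surprise examination 26 days ago vs limit 30 → met
6. condition 'has custody of client assets' holds; registered adviser representatives 10 ≥ 5 → met
7. condition 'uses solicitors' holds; errors-and-omissions coverage $1,500,000 ≥ $1,425,000 → met
8. compliance program review 26 days ago vs limit 30 → met
9. material compliance findings open 0 ≤ 0 → met
10. fidelity bond $210,000 ≥ $200,000 → met
11. advisory agreement template present → met
All met.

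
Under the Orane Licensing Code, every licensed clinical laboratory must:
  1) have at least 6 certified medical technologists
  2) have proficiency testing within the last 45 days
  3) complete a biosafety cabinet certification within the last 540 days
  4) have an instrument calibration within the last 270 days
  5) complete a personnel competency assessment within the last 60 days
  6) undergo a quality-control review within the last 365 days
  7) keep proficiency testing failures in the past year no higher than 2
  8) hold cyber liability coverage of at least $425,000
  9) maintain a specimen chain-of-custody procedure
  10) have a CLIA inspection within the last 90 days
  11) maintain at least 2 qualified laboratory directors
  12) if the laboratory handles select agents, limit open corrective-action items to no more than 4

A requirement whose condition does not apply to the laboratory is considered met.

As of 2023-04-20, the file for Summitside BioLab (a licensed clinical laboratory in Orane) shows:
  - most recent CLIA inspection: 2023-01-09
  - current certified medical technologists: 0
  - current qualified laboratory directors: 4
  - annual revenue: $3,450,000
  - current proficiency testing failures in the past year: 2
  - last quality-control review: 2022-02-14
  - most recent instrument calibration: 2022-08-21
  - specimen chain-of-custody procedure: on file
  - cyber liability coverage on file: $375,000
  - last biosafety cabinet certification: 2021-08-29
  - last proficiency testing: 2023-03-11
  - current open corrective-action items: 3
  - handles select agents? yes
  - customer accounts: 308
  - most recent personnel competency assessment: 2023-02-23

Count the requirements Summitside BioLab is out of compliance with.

5

1. certified medical technologists 0 < 6 → not met
2. proficiency testing 40 days ago vs limit 45 → met
3. biosafety cabinet certification 599 days ago vs limit 540 → not met
4. instrument calibration 242 days ago vs limit 270 → met
5. personnel competency assessment 56 days ago vs limit 60 → met
6. quality-control review 430 days ago vs limit 365 → not met
7. proficiency testing failures in the past year 2 ≤ 2 → met
8. cyber liability coverage $375,000 < $425,000 → not met
9. specimen chain-of-custody procedure present → met
10. CLIA inspection 101 days ago vs limit 90 → not met
11. qualified laboratory directors 4 ≥ 2 → met
12. condition 'handles select agents' holds; open corrective-action items 3 ≤ 4 → met
Not met: 5 of 12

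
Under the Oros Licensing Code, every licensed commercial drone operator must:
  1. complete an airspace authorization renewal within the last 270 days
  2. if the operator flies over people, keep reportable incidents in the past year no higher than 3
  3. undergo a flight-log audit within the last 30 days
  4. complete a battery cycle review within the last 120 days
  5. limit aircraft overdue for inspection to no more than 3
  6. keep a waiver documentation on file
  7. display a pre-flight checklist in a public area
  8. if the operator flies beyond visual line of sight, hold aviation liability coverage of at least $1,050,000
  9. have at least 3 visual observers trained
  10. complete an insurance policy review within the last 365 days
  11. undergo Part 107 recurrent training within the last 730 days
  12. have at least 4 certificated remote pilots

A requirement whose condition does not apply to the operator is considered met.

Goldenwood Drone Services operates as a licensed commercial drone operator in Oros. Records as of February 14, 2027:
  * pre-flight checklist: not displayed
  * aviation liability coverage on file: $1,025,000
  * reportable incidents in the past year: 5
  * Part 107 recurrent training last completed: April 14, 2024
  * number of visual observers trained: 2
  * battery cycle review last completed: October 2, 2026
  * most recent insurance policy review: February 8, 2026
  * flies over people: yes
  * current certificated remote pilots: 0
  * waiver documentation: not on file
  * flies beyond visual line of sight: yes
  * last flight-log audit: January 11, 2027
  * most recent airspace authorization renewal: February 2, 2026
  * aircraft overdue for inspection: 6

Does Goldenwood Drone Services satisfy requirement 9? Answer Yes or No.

No

9. visual observers trained 2 < 3 → not met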